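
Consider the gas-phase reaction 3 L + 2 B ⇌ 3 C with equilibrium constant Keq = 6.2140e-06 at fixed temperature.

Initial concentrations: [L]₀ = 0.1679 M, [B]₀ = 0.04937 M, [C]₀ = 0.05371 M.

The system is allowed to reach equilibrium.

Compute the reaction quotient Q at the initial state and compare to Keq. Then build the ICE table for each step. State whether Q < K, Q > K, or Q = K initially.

Q₀ = 13.43 vs Keq = 6.2140e-06 ⇒ Q>K, reverse
Step 1:
                  L         B         C
  I          0.1679   0.04937   0.05371
  C         0.05293   0.03528  -0.05293
  E          0.2208   0.08465 7.8273e-04
  solve Keq expr → x = -0.01764; check Q = 6.2140e-06

Q₀ = 13.43; Q > K (proceeds reverse)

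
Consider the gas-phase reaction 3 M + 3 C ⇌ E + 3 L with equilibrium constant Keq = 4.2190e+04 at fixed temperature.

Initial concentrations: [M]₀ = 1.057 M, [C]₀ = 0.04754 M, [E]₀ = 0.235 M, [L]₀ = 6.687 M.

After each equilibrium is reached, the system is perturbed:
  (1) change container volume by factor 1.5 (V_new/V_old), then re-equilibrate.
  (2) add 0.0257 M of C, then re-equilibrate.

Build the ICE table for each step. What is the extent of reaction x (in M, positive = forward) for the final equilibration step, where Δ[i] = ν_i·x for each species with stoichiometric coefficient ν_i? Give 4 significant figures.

x = 0.007096 M

Q₀ = 5.5381e+05 vs Keq = 4.2190e+04 ⇒ Q>K, reverse
Step 1:
                    M           C           E           L
  init          1.057     0.04754       0.235       6.687
  Δ           0.05531     0.05531    -0.01844    -0.05531
  eq            1.112      0.1028      0.2166       6.632
  solve Keq expr → x = -0.01844; check Q = 4.2190e+04
Then change container volume by factor 1.5 (V_new/V_old).
Step 2:
                    M           C           E           L
  init         0.7415     0.06856      0.1444       4.421
  Δ           0.01764     0.01764    -0.00588    -0.01764
  eq           0.7592      0.0862      0.1385       4.403
  solve Keq expr → x = -0.00588; check Q = 4.2190e+04
Then add 0.0257 M of C.
Step 3:
                    M           C           E           L
  init         0.7592      0.1119      0.1385       4.403
  Δ          -0.02129    -0.02129    0.007096     0.02129
  eq           0.7379     0.09062      0.1456       4.425
  solve Keq expr → x = 0.007096; check Q = 4.2190e+04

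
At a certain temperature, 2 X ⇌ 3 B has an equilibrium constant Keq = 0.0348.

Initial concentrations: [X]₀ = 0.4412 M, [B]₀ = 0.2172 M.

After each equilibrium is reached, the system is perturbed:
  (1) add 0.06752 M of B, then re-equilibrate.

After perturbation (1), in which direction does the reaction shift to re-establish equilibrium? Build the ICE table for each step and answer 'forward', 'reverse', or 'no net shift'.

Direction: reverse

Q₀ = 0.05264 vs Keq = 0.0348 ⇒ Q>K, reverse
Step 1:
                    X           B
  init         0.4412      0.2172
  Δ           0.01569    -0.02353
  eq           0.4569      0.1937
  solve Keq expr → x = -0.007843; check Q = 0.0348
Then add 0.06752 M of B.
Step 2:
                    X           B
  init         0.4569      0.2612
  Δ           0.03796    -0.05694
  eq           0.4948      0.2043
  solve Keq expr → x = -0.01898; check Q = 0.0348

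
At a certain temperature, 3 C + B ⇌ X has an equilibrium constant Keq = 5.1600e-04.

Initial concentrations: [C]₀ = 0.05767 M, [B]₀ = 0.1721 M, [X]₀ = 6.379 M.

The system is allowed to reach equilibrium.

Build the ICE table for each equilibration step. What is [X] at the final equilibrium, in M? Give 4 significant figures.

[X]_eq = 2.704 M

Q₀ = 1.9325e+05 vs Keq = 5.1600e-04 ⇒ Q>K, reverse
Step 1:
                  C         B         X
  init      0.05767    0.1721     6.379
  Δ           11.03     3.675    -3.675
  eq          11.08     3.848     2.704
  solve Keq expr → x = -3.675; check Q = 5.1600e-04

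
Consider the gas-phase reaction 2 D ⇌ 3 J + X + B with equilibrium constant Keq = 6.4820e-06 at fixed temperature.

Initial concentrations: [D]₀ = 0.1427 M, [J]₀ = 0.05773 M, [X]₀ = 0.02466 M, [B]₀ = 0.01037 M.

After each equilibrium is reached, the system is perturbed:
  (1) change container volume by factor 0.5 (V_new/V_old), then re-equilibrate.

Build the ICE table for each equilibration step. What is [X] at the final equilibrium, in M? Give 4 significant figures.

Q₀ = 2.4162e-06 vs Keq = 6.4820e-06 ⇒ Q<K, forward
Step 1:
                    D           J           X           B
  init         0.1427     0.05773     0.02466     0.01037
  Δ         -0.006714     0.01007    0.003357    0.003357
  eq            0.136      0.0678     0.02802     0.01373
  solve Keq expr → x = 0.003357; check Q = 6.4820e-06
Then change container volume by factor 0.5 (V_new/V_old).
Step 2:
                    D           J           X           B
  init          0.272      0.1356     0.05603     0.02745
  Δ           0.02574    -0.03861    -0.01287    -0.01287
  eq           0.2977       0.097     0.04317     0.01459
  solve Keq expr → x = -0.01287; check Q = 6.4820e-06

[X]_eq = 0.04317 M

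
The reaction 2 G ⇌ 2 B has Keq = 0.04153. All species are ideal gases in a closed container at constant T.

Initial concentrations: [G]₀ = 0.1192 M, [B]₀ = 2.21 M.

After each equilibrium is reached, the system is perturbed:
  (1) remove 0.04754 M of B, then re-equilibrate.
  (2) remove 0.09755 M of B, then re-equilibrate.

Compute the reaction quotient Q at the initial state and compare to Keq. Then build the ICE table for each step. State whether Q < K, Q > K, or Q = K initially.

Q₀ = 343.7; Q > K (proceeds reverse)

Q₀ = 343.7 vs Keq = 0.04153 ⇒ Q>K, reverse
Step 1:
                  G         B
  I          0.1192      2.21
  C           1.816    -1.816
  E           1.935    0.3943
  solve Keq expr → x = -0.9078; check Q = 0.04153
Then remove 0.04754 M of B.
Step 2:
                  G         B
  I           1.935    0.3468
  C        -0.03949   0.03949
  E           1.895    0.3863
  solve Keq expr → x = 0.01975; check Q = 0.04153
Then remove 0.09755 M of B.
Step 3:
                  G         B
  I           1.895    0.2887
  C        -0.08104   0.08104
  E           1.814    0.3697
  solve Keq expr → x = 0.04052; check Q = 0.04153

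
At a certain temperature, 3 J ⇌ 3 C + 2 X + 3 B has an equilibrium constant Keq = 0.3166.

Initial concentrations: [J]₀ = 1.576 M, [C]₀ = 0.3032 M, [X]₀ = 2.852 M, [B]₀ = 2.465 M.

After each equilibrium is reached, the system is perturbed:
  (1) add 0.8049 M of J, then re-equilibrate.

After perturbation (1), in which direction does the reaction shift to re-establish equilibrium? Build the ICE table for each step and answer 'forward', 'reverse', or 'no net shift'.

Direction: forward

Q₀ = 0.8675 vs Keq = 0.3166 ⇒ Q>K, reverse
Step 1:
                   J          C          X          B
  Initial      1.576     0.3032      2.852      2.465
  Change     0.06821   -0.06821   -0.04547   -0.06821
  Equil        1.644      0.235      2.807      2.397
  solve Keq expr → x = -0.02274; check Q = 0.3166
Then add 0.8049 M of J.
Step 2:
                   J          C          X          B
  Initial      2.449      0.235      2.807      2.397
  Change    -0.08652    0.08652    0.05768    0.08652
  Equil        2.363     0.3215      2.864      2.483
  solve Keq expr → x = 0.02884; check Q = 0.3166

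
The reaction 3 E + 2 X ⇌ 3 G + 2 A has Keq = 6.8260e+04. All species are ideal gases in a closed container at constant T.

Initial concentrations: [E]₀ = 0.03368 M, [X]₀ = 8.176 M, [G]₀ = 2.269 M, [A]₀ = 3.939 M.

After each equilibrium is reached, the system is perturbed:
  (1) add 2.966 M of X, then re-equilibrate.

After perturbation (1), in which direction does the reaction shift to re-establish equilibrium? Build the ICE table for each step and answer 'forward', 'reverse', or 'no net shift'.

Q₀ = 7.0970e+04 vs Keq = 6.8260e+04 ⇒ Q>K, reverse
Step 1:
                    E           X           G           A
  Initial     0.03368       8.176       2.269       3.939
  Change   4.3107e-04  2.8738e-04 -4.3107e-04 -2.8738e-04
  Equil       0.03411       8.176       2.269       3.939
  solve Keq expr → x = -1.4369e-04; check Q = 6.8260e+04
Then add 2.966 M of X.
Step 2:
                    E           X           G           A
  Initial     0.03411       11.14       2.269       3.939
  Change    -0.006257   -0.004171    0.006257    0.004171
  Equil       0.02785       11.14       2.275       3.943
  solve Keq expr → x = 0.002086; check Q = 6.8260e+04

Direction: forward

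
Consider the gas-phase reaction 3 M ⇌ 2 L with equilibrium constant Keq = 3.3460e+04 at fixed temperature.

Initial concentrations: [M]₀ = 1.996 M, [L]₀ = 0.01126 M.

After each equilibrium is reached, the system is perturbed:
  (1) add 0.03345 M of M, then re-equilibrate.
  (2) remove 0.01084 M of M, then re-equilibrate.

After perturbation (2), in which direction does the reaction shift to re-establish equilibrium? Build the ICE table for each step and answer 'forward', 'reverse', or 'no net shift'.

Direction: reverse

Q₀ = 1.5944e-05 vs Keq = 3.3460e+04 ⇒ Q<K, forward
Step 1:
                    M           L
  I             1.996     0.01126
  C            -1.959       1.306
  E           0.03729       1.317
  solve Keq expr → x = 0.6529; check Q = 3.3460e+04
Then add 0.03345 M of M.
Step 2:
                    M           L
  I           0.07074       1.317
  C          -0.03304     0.02202
  E            0.0377       1.339
  solve Keq expr → x = 0.01101; check Q = 3.3460e+04
Then remove 0.01084 M of M.
Step 3:
                    M           L
  I           0.02686       1.339
  C           0.01071   -0.007137
  E           0.03757       1.332
  solve Keq expr → x = -0.003569; check Q = 3.3460e+04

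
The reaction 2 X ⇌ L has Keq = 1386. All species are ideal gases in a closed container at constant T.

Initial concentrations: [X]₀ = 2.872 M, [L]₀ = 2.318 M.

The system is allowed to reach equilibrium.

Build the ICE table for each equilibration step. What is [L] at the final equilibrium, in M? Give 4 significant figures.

[L]_eq = 3.728 M

Q₀ = 0.281 vs Keq = 1386 ⇒ Q<K, forward
Step 1:
                  X         L
  Initial     2.872     2.318
  Change      -2.82      1.41
  Equil     0.05186     3.728
  solve Keq expr → x = 1.41; check Q = 1386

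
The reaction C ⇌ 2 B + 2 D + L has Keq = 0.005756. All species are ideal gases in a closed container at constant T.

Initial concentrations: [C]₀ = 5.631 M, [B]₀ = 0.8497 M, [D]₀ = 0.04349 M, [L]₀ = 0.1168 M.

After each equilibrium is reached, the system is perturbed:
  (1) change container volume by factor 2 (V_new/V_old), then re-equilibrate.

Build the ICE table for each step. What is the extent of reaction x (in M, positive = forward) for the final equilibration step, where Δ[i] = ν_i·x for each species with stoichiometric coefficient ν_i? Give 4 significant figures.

x = 0.09555 M

Q₀ = 2.8325e-05 vs Keq = 0.005756 ⇒ Q<K, forward
Step 1:
                    C           B           D           L
  Initial       5.631      0.8497     0.04349      0.1168
  Change       -0.136      0.2719      0.2719       0.136
  Equil         5.495       1.122      0.3154      0.2528
  solve Keq expr → x = 0.136; check Q = 0.005756
Then change container volume by factor 2 (V_new/V_old).
Step 2:
                    C           B           D           L
  Initial       2.748      0.5608      0.1577      0.1264
  Change     -0.09555      0.1911      0.1911     0.09555
  Equil         2.652      0.7519      0.3488      0.2219
  solve Keq expr → x = 0.09555; check Q = 0.005756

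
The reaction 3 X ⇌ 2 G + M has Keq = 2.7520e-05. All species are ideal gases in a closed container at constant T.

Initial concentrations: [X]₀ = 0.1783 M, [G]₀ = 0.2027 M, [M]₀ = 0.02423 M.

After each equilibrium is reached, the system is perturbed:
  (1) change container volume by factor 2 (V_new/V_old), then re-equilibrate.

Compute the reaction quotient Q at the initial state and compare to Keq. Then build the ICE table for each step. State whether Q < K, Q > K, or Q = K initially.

Q₀ = 0.1756; Q > K (proceeds reverse)

Q₀ = 0.1756 vs Keq = 2.7520e-05 ⇒ Q>K, reverse
Step 1:
                   X          G          M
  init        0.1783     0.2027    0.02423
  Δ          0.07264   -0.04842   -0.02421
  eq          0.2509     0.1543 1.8270e-05
  solve Keq expr → x = -0.02421; check Q = 2.7520e-05
Then change container volume by factor 2 (V_new/V_old).
Step 2:
                   X          G          M
  init        0.1255    0.07714 9.1349e-06
  Δ                0          0          0
  eq          0.1255    0.07714 9.1349e-06
  solve Keq expr → x = 0; check Q = 2.7520e-05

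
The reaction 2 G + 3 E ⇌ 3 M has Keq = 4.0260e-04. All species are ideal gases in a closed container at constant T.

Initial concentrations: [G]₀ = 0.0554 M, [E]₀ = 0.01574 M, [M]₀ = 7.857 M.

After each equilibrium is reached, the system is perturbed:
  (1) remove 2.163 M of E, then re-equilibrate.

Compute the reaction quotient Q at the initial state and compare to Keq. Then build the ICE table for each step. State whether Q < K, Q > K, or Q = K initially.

Q₀ = 4.0526e+10 vs Keq = 4.0260e-04 ⇒ Q>K, reverse
Step 1:
                  G         E         M
  init       0.0554   0.01574     7.857
  Δ           4.367     6.551    -6.551
  eq          4.422     6.566     1.306
  solve Keq expr → x = -2.184; check Q = 4.0260e-04
Then remove 2.163 M of E.
Step 2:
                  G         E         M
  init        4.422     4.403     1.306
  Δ          0.2219    0.3328   -0.3328
  eq          4.644     4.736    0.9735
  solve Keq expr → x = -0.1109; check Q = 4.0260e-04

Q₀ = 4.0526e+10; Q > K (proceeds reverse)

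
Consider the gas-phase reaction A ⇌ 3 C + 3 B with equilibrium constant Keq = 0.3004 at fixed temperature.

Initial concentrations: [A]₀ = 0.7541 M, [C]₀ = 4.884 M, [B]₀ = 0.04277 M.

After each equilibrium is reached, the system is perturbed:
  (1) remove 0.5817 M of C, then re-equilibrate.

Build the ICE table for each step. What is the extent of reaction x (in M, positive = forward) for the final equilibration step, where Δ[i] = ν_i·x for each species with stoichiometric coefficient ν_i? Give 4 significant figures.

Q₀ = 0.01209 vs Keq = 0.3004 ⇒ Q<K, forward
Step 1:
                    A           C           B
  Initial      0.7541       4.884     0.04277
  Change     -0.02621     0.07863     0.07863
  Equil        0.7279       4.963      0.1214
  solve Keq expr → x = 0.02621; check Q = 0.3004
Then remove 0.5817 M of C.
Step 2:
                    A           C           B
  Initial      0.7279       4.381      0.1214
  Change    -0.005106     0.01532     0.01532
  Equil        0.7228       4.396      0.1367
  solve Keq expr → x = 0.005106; check Q = 0.3004

x = 0.005106 M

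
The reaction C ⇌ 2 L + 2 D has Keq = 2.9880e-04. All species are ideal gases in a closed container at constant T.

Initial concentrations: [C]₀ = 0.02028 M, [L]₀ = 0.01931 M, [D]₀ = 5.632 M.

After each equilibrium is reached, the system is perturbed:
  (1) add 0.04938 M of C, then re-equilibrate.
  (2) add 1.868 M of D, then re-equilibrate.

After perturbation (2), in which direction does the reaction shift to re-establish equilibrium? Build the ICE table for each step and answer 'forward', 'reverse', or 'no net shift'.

Q₀ = 0.5832 vs Keq = 2.9880e-04 ⇒ Q>K, reverse
Step 1:
                    C           L           D
  I           0.02028     0.01931       5.632
  C           0.00939    -0.01878    -0.01878
  E           0.02967  5.3044e-04       5.613
  solve Keq expr → x = -0.00939; check Q = 2.9880e-04
Then add 0.04938 M of C.
Step 2:
                    C           L           D
  I           0.07905  5.3044e-04       5.613
  C       -1.6721e-04  3.3442e-04  3.3442e-04
  E           0.07888  8.6485e-04       5.614
  solve Keq expr → x = 1.6721e-04; check Q = 2.9880e-04
Then add 1.868 M of D.
Step 3:
                    C           L           D
  I           0.07888  8.6485e-04       7.482
  C        1.0774e-04 -2.1548e-04 -2.1548e-04
  E           0.07899  6.4938e-04       7.481
  solve Keq expr → x = -1.0774e-04; check Q = 2.9880e-04

Direction: reverse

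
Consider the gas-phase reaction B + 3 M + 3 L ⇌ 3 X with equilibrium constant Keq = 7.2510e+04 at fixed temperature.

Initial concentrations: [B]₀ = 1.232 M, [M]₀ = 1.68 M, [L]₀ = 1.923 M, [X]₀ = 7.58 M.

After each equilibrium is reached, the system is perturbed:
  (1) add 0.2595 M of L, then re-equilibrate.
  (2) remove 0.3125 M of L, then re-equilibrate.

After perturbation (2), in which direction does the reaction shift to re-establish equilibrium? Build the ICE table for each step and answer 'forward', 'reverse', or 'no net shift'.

Q₀ = 10.48 vs Keq = 7.2510e+04 ⇒ Q<K, forward
Step 1:
                    B           M           L           X
  init          1.232        1.68       1.923        7.58
  Δ           -0.4356      -1.307      -1.307       1.307
  eq           0.7964      0.3732      0.6162       8.887
  solve Keq expr → x = 0.4356; check Q = 7.2510e+04
Then add 0.2595 M of L.
Step 2:
                    B           M           L           X
  init         0.7964      0.3732      0.8757       8.887
  Δ          -0.02626    -0.07879    -0.07879     0.07879
  eq           0.7701      0.2944      0.7969       8.966
  solve Keq expr → x = 0.02626; check Q = 7.2510e+04
Then remove 0.3125 M of L.
Step 3:
                    B           M           L           X
  init         0.7701      0.2944      0.4844       8.966
  Δ           0.03277      0.0983      0.0983     -0.0983
  eq           0.8029      0.3927      0.5827       8.867
  solve Keq expr → x = -0.03277; check Q = 7.2510e+04

Direction: reverse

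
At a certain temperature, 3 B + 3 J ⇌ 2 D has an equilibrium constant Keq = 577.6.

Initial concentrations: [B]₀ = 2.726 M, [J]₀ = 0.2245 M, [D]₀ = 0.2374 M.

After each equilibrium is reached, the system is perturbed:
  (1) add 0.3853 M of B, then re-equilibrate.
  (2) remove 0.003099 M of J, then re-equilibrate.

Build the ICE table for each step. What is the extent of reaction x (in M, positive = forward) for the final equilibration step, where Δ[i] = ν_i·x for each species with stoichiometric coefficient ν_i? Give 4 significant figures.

x = -0.001 M

Q₀ = 0.2459 vs Keq = 577.6 ⇒ Q<K, forward
Step 1:
                   B          J          D
  init         2.726     0.2245     0.2374
  Δ             -0.2       -0.2     0.1333
  eq           2.526    0.02453     0.3707
  solve Keq expr → x = 0.06666; check Q = 577.6
Then add 0.3853 M of B.
Step 2:
                   B          J          D
  init         2.911    0.02453     0.3707
  Δ        -0.003143  -0.003143   0.002096
  eq           2.908    0.02139     0.3728
  solve Keq expr → x = 0.001048; check Q = 577.6
Then remove 0.003099 M of J.
Step 3:
                   B          J          D
  init         2.908    0.01829     0.3728
  Δ            0.003      0.003     -0.002
  eq           2.911    0.02129     0.3708
  solve Keq expr → x = -0.001; check Q = 577.6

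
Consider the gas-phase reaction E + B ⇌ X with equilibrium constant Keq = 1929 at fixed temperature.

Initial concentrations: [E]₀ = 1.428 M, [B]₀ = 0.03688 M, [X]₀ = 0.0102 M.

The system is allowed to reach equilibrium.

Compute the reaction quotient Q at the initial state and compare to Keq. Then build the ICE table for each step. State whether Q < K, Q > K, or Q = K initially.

Q₀ = 0.1937 vs Keq = 1929 ⇒ Q<K, forward
Step 1:
                   E          B          X
  Initial      1.428    0.03688     0.0102
  Change    -0.03686   -0.03686    0.03686
  Equil        1.391 1.7538e-05    0.04706
  solve Keq expr → x = 0.03686; check Q = 1929

Q₀ = 0.1937; Q < K (proceeds forward)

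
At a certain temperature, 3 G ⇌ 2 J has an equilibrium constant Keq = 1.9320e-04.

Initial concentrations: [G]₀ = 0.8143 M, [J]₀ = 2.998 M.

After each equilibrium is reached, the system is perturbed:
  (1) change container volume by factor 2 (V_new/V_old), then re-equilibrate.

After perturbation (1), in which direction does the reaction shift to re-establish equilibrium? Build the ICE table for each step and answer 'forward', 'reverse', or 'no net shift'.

Q₀ = 16.65 vs Keq = 1.9320e-04 ⇒ Q>K, reverse
Step 1:
                   G          J
  Initial     0.8143      2.998
  Change       4.259     -2.839
  Equil        5.073     0.1588
  solve Keq expr → x = -1.42; check Q = 1.9320e-04
Then change container volume by factor 2 (V_new/V_old).
Step 2:
                   G          J
  Initial      2.537    0.07941
  Change     0.03323   -0.02215
  Equil         2.57    0.05726
  solve Keq expr → x = -0.01108; check Q = 1.9320e-04

Direction: reverse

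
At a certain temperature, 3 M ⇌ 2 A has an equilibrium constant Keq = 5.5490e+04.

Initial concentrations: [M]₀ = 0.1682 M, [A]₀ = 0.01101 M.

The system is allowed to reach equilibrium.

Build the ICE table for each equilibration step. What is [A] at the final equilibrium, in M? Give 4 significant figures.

[A]_eq = 0.1189 M

Q₀ = 0.02547 vs Keq = 5.5490e+04 ⇒ Q<K, forward
Step 1:
                   M          A
  Initial     0.1682    0.01101
  Change     -0.1619     0.1079
  Equil      0.00634     0.1189
  solve Keq expr → x = 0.05395; check Q = 5.5490e+04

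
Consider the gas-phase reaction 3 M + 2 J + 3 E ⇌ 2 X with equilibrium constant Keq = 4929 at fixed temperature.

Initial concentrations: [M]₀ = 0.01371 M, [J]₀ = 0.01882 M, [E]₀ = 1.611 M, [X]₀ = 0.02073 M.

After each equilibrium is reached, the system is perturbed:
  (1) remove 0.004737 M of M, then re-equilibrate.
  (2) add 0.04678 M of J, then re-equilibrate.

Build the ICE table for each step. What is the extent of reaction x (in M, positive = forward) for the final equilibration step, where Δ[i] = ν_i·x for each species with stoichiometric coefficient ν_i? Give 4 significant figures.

x = 0.002374 M

Q₀ = 1.1261e+05 vs Keq = 4929 ⇒ Q>K, reverse
Step 1:
                   M          J          E          X
  Initial    0.01371    0.01882      1.611    0.02073
  Change     0.01031   0.006871    0.01031  -0.006871
  Equil      0.02402    0.02569      1.621    0.01386
  solve Keq expr → x = -0.003436; check Q = 4929
Then remove 0.004737 M of M.
Step 2:
                   M          J          E          X
  Initial    0.01928    0.02569      1.621    0.01386
  Change    0.002187   0.001458   0.002187  -0.001458
  Equil      0.02147    0.02715      1.623     0.0124
  solve Keq expr → x = -7.2898e-04; check Q = 4929
Then add 0.04678 M of J.
Step 3:
                   M          J          E          X
  Initial    0.02147    0.07393      1.623     0.0124
  Change   -0.007122  -0.004748  -0.007122   0.004748
  Equil      0.01434    0.06918      1.616    0.01715
  solve Keq expr → x = 0.002374; check Q = 4929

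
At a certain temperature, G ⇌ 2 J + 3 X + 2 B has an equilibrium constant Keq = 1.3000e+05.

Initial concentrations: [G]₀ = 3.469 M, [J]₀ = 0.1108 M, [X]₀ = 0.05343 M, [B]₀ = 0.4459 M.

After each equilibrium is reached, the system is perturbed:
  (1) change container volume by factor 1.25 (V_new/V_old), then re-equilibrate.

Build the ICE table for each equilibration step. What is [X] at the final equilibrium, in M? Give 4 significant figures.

Q₀ = 1.0733e-07 vs Keq = 1.3000e+05 ⇒ Q<K, forward
Step 1:
                    G           J           X           B
  I             3.469      0.1108     0.05343      0.4459
  C            -2.241       4.483       6.724       4.483
  E             1.228       4.594       6.778       4.929
  solve Keq expr → x = 2.241; check Q = 1.3000e+05
Then change container volume by factor 1.25 (V_new/V_old).
Step 2:
                    G           J           X           B
  I            0.9821       3.675       5.422       3.943
  C           -0.2847      0.5693       0.854      0.5693
  E            0.6974       4.244       6.276       4.512
  solve Keq expr → x = 0.2847; check Q = 1.3000e+05

[X]_eq = 6.276 M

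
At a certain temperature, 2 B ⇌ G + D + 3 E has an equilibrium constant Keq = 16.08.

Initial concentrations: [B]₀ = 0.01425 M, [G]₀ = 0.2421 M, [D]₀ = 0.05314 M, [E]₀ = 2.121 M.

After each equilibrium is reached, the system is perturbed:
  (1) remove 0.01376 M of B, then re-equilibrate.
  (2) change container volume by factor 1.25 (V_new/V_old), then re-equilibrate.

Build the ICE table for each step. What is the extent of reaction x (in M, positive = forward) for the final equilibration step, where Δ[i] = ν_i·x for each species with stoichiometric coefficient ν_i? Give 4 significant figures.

x = 0.004267 M

Q₀ = 604.5 vs Keq = 16.08 ⇒ Q>K, reverse
Step 1:
                    B           G           D           E
  Initial     0.01425      0.2421     0.05314       2.121
  Change      0.04558    -0.02279    -0.02279    -0.06837
  Equil       0.05983      0.2193     0.03035       2.053
  solve Keq expr → x = -0.02279; check Q = 16.08
Then remove 0.01376 M of B.
Step 2:
                    B           G           D           E
  Initial     0.04607      0.2193     0.03035       2.053
  Change     0.008416   -0.004208   -0.004208    -0.01262
  Equil       0.05449      0.2151     0.02614        2.04
  solve Keq expr → x = -0.004208; check Q = 16.08
Then change container volume by factor 1.25 (V_new/V_old).
Step 3:
                    B           G           D           E
  Initial     0.04359      0.1721     0.02091       1.632
  Change    -0.008535    0.004267    0.004267      0.0128
  Equil       0.03505      0.1763     0.02518       1.645
  solve Keq expr → x = 0.004267; check Q = 16.08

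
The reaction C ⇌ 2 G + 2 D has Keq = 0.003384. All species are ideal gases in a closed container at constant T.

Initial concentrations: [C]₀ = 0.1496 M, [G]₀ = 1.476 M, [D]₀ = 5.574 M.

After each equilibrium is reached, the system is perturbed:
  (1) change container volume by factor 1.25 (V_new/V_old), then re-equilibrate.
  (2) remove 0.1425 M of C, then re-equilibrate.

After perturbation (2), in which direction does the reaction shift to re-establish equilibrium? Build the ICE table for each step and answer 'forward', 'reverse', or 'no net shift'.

Q₀ = 452.5 vs Keq = 0.003384 ⇒ Q>K, reverse
Step 1:
                  C         G         D
  init       0.1496     1.476     5.574
  Δ          0.7314    -1.463    -1.463
  eq          0.881   0.01328     4.111
  solve Keq expr → x = -0.7314; check Q = 0.003384
Then change container volume by factor 1.25 (V_new/V_old).
Step 2:
                  C         G         D
  init       0.7048   0.01062     3.289
  Δ       -0.002091  0.004183  0.004183
  eq         0.7027   0.01481     3.293
  solve Keq expr → x = 0.002091; check Q = 0.003384
Then remove 0.1425 M of C.
Step 3:
                  C         G         D
  init       0.5602   0.01481     3.293
  Δ       7.8541e-04 -0.001571 -0.001571
  eq          0.561   0.01324     3.292
  solve Keq expr → x = -7.8541e-04; check Q = 0.003384

Direction: reverse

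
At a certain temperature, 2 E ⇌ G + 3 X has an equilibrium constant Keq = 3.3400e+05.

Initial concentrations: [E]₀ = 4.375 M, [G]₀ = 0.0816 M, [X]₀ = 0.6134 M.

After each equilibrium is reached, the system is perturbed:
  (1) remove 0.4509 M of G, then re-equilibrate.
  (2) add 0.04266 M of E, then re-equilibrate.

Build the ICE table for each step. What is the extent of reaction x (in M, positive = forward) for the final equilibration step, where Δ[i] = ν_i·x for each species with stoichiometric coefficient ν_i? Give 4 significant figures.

x = 0.02091 M

Q₀ = 9.8393e-04 vs Keq = 3.3400e+05 ⇒ Q<K, forward
Step 1:
                  E         G         X
  init        4.375    0.0816    0.6134
  Δ          -4.326     2.163     6.489
  eq        0.04907     2.245     7.102
  solve Keq expr → x = 2.163; check Q = 3.3400e+05
Then remove 0.4509 M of G.
Step 2:
                  E         G         X
  init      0.04907     1.794     7.102
  Δ       -0.005102  0.002551  0.007653
  eq        0.04396     1.796      7.11
  solve Keq expr → x = 0.002551; check Q = 3.3400e+05
Then add 0.04266 M of E.
Step 3:
                  E         G         X
  init      0.08662     1.796      7.11
  Δ        -0.04182   0.02091   0.06273
  eq        0.04481     1.817     7.173
  solve Keq expr → x = 0.02091; check Q = 3.3400e+05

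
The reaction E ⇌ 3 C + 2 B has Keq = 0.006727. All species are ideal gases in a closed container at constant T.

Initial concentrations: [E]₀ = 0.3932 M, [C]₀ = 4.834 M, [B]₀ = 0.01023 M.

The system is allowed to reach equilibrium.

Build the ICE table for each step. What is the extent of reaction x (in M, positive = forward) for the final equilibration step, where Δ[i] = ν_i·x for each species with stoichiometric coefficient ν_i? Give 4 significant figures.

x = -0.002681 M

Q₀ = 0.03006 vs Keq = 0.006727 ⇒ Q>K, reverse
Step 1:
                   E          C          B
  Initial     0.3932      4.834    0.01023
  Change    0.002681  -0.008044  -0.005362
  Equil       0.3959      4.826   0.004868
  solve Keq expr → x = -0.002681; check Q = 0.006727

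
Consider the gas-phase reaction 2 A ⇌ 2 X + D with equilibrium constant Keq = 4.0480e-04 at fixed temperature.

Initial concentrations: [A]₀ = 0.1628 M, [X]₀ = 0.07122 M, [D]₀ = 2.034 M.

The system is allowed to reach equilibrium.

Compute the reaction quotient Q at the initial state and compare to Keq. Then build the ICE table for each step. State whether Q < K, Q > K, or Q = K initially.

Q₀ = 0.3893; Q > K (proceeds reverse)

Q₀ = 0.3893 vs Keq = 4.0480e-04 ⇒ Q>K, reverse
Step 1:
                   A          X          D
  I           0.1628    0.07122      2.034
  C          0.06794   -0.06794   -0.03397
  E           0.2307   0.003283          2
  solve Keq expr → x = -0.03397; check Q = 4.0480e-04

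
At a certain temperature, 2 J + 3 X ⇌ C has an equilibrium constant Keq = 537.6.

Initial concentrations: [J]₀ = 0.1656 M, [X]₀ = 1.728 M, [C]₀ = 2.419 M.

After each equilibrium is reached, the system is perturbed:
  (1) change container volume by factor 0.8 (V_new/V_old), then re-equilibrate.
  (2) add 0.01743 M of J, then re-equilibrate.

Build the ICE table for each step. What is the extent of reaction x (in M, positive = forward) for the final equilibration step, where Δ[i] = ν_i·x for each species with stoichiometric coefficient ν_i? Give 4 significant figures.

x = 0.008398 M

Q₀ = 17.1 vs Keq = 537.6 ⇒ Q<K, forward
Step 1:
                    J           X           C
  Initial      0.1656       1.728       2.419
  Change      -0.1298     -0.1947      0.0649
  Equil        0.0358       1.533       2.484
  solve Keq expr → x = 0.0649; check Q = 537.6
Then change container volume by factor 0.8 (V_new/V_old).
Step 2:
                    J           X           C
  Initial     0.04475       1.917       3.105
  Change     -0.01554    -0.02331    0.007772
  Equil       0.02921       1.893       3.113
  solve Keq expr → x = 0.007772; check Q = 537.6
Then add 0.01743 M of J.
Step 3:
                    J           X           C
  Initial     0.04664       1.893       3.113
  Change      -0.0168     -0.0252    0.008398
  Equil       0.02984       1.868       3.121
  solve Keq expr → x = 0.008398; check Q = 537.6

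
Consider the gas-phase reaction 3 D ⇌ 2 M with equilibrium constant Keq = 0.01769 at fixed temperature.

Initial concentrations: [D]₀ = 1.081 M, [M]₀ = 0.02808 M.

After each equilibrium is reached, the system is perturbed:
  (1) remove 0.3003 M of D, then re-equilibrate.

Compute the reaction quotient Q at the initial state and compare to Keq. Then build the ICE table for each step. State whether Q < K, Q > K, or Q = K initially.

Q₀ = 6.2419e-04 vs Keq = 0.01769 ⇒ Q<K, forward
Step 1:
                   D          M
  init         1.081    0.02808
  Δ            -0.14    0.09333
  eq           0.941     0.1214
  solve Keq expr → x = 0.04666; check Q = 0.01769
Then remove 0.3003 M of D.
Step 2:
                   D          M
  init        0.6407     0.1214
  Δ          0.06407   -0.04272
  eq          0.7048    0.07869
  solve Keq expr → x = -0.02136; check Q = 0.01769

Q₀ = 6.2419e-04; Q < K (proceeds forward)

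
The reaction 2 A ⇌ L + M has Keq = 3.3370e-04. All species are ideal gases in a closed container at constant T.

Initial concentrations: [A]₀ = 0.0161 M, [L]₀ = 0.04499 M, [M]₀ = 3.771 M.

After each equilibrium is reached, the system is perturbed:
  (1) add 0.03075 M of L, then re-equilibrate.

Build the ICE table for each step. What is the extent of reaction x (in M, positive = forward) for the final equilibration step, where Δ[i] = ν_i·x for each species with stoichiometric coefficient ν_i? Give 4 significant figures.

Q₀ = 654.5 vs Keq = 3.3370e-04 ⇒ Q>K, reverse
Step 1:
                   A          L          M
  Initial     0.0161    0.04499      3.771
  Change     0.08998   -0.04499   -0.04499
  Equil       0.1061 1.0078e-06      3.726
  solve Keq expr → x = -0.04499; check Q = 3.3370e-04
Then add 0.03075 M of L.
Step 2:
                   A          L          M
  Initial     0.1061    0.03075      3.726
  Change      0.0615   -0.03075   -0.03075
  Equil       0.1676 2.5359e-06      3.695
  solve Keq expr → x = -0.03075; check Q = 3.3370e-04

x = -0.03075 M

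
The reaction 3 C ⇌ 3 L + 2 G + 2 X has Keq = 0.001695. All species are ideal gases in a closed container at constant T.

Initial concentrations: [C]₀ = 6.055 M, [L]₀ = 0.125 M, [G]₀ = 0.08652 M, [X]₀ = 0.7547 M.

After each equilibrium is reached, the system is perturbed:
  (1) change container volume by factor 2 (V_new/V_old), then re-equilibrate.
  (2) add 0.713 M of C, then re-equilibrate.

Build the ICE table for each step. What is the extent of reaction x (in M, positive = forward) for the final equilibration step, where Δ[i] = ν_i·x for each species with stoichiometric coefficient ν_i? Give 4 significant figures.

Q₀ = 3.7512e-08 vs Keq = 0.001695 ⇒ Q<K, forward
Step 1:
                    C           L           G           X
  init          6.055       0.125     0.08652      0.7547
  Δ            -0.702       0.702       0.468       0.468
  eq            5.353       0.827      0.5545       1.223
  solve Keq expr → x = 0.234; check Q = 0.001695
Then change container volume by factor 2 (V_new/V_old).
Step 2:
                    C           L           G           X
  init          2.677      0.4135      0.2773      0.6113
  Δ            -0.216       0.216       0.144       0.144
  eq            2.461      0.6295      0.4212      0.7553
  solve Keq expr → x = 0.07199; check Q = 0.001695
Then add 0.713 M of C.
Step 3:
                    C           L           G           X
  init          3.174      0.6295      0.4212      0.7553
  Δ          -0.07515     0.07515      0.0501      0.0501
  eq            3.098      0.7046      0.4713      0.8054
  solve Keq expr → x = 0.02505; check Q = 0.001695

x = 0.02505 M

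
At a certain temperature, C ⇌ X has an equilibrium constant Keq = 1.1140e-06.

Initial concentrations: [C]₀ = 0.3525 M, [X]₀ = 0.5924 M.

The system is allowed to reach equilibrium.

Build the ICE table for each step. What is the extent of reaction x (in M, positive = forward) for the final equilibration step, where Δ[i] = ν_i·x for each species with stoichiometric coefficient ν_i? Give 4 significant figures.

x = -0.5924 M

Q₀ = 1.681 vs Keq = 1.1140e-06 ⇒ Q>K, reverse
Step 1:
                   C          X
  I           0.3525     0.5924
  C           0.5924    -0.5924
  E           0.9449 1.0526e-06
  solve Keq expr → x = -0.5924; check Q = 1.1140e-06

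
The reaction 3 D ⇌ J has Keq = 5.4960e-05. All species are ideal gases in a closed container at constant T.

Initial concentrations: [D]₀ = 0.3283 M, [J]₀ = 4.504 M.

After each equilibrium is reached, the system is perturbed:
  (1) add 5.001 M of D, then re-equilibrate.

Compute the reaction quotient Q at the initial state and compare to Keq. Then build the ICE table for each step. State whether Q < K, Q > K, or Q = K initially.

Q₀ = 127.3; Q > K (proceeds reverse)

Q₀ = 127.3 vs Keq = 5.4960e-05 ⇒ Q>K, reverse
Step 1:
                   D          J
  I           0.3283      4.504
  C            13.11     -4.371
  E            13.44     0.1334
  solve Keq expr → x = -4.371; check Q = 5.4960e-05
Then add 5.001 M of D.
Step 2:
                   D          J
  I            18.44     0.1334
  C          -0.5448     0.1816
  E             17.9      0.315
  solve Keq expr → x = 0.1816; check Q = 5.4960e-05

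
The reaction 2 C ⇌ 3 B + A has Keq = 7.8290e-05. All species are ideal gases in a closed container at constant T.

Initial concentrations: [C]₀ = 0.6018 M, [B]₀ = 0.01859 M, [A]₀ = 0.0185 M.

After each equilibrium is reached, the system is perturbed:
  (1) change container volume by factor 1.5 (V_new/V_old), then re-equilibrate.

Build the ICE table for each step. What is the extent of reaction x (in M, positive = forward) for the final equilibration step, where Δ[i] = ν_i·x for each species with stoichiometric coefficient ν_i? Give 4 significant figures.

Q₀ = 3.2818e-07 vs Keq = 7.8290e-05 ⇒ Q<K, forward
Step 1:
                    C           B           A
  Initial      0.6018     0.01859      0.0185
  Change     -0.04391     0.06586     0.02195
  Equil        0.5579     0.08445     0.04045
  solve Keq expr → x = 0.02195; check Q = 7.8290e-05
Then change container volume by factor 1.5 (V_new/V_old).
Step 2:
                    C           B           A
  Initial      0.3719      0.0563     0.02697
  Change    -0.008569     0.01285    0.004284
  Equil        0.3634     0.06916     0.03125
  solve Keq expr → x = 0.004284; check Q = 7.8290e-05

x = 0.004284 M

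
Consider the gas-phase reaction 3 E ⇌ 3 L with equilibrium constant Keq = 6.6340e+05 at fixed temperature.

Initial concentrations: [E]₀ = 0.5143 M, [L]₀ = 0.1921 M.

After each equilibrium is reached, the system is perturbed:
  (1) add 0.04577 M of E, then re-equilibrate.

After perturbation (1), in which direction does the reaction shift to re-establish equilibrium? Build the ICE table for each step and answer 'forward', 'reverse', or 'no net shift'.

Q₀ = 0.05211 vs Keq = 6.6340e+05 ⇒ Q<K, forward
Step 1:
                   E          L
  I           0.5143     0.1921
  C          -0.5063     0.5063
  E         0.008008     0.6984
  solve Keq expr → x = 0.1688; check Q = 6.6340e+05
Then add 0.04577 M of E.
Step 2:
                   E          L
  I          0.05378     0.6984
  C         -0.04525    0.04525
  E         0.008527     0.7436
  solve Keq expr → x = 0.01508; check Q = 6.6340e+05

Direction: forward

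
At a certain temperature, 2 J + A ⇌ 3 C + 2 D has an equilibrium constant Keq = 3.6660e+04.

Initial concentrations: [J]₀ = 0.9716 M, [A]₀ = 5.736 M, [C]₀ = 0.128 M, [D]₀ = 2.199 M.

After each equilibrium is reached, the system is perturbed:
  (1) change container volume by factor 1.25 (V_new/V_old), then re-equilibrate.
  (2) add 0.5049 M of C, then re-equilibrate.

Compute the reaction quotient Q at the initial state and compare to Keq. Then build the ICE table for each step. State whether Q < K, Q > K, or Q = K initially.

Q₀ = 0.001873 vs Keq = 3.6660e+04 ⇒ Q<K, forward
Step 1:
                    J           A           C           D
  init         0.9716       5.736       0.128       2.199
  Δ           -0.9575     -0.4788       1.436      0.9575
  eq          0.01407       5.257       1.564       3.157
  solve Keq expr → x = 0.4788; check Q = 3.6660e+04
Then change container volume by factor 1.25 (V_new/V_old).
Step 2:
                    J           A           C           D
  init        0.01125       4.206       1.251       2.525
  Δ         -0.002206   -0.001103    0.003309    0.002206
  eq         0.009048       4.205       1.255       2.527
  solve Keq expr → x = 0.001103; check Q = 3.6660e+04
Then add 0.5049 M of C.
Step 3:
                    J           A           C           D
  init       0.009048       4.205        1.76       2.527
  Δ          0.005827    0.002914   -0.008741   -0.005827
  eq          0.01488       4.208       1.751       2.522
  solve Keq expr → x = -0.002914; check Q = 3.6660e+04

Q₀ = 0.001873; Q < K (proceeds forward)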